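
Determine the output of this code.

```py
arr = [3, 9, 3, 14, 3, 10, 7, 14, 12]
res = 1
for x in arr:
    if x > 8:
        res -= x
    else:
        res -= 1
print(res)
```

-62

x=3: not >8, res = 1-1 = 0
x=9: >8, res = 0-9 = -9
x=3: not >8, res = (-9)-1 = -10
x=14: >8, res = (-10)-14 = -24
x=3: not >8, res = (-24)-1 = -25
x=10: >8, res = (-25)-10 = -35
x=7: not >8, res = (-35)-1 = -36
x=14: >8, res = (-36)-14 = -50
x=12: >8, res = (-50)-12 = -62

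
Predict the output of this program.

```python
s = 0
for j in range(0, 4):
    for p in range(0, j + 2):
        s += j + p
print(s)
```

j=0,p=0: s = 0+0 = 0
j=0,p=1: s = 0+1 = 1
j=1,p=0: s = 1+1 = 2
j=1,p=1: s = 2+2 = 4
j=1,p=2: s = 4+3 = 7
j=2,p=0: s = 7+2 = 9
j=2,p=1: s = 9+3 = 12
j=2,p=2: s = 12+4 = 16
j=2,p=3: s = 16+5 = 21
j=3,p=0: s = 21+3 = 24
j=3,p=1: s = 24+4 = 28
j=3,p=2: s = 28+5 = 33
j=3,p=3: s = 33+6 = 39
j=3,p=4: s = 39+7 = 46

46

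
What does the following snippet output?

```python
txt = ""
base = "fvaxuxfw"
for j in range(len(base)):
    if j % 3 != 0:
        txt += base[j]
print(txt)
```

vauxw

j=0: skip
j=1: add 'v' → 'v'
j=2: add 'a' → 'va'
j=3: skip
j=4: add 'u' → 'vau'
j=5: add 'x' → 'vaux'
j=6: skip
j=7: add 'w' → 'vauxw'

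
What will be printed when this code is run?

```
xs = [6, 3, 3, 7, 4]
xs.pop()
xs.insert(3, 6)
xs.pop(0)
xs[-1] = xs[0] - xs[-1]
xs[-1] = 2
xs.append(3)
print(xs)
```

pop() removes 4 → [6, 3, 3, 7]
insert 6 at 3 → [6, 3, 3, 6, 7]
pop(0) removes 6 → [3, 3, 6, 7]
xs[-1] = xs[0]-xs[-1] = 3-7 = -4 → [3, 3, 6, -4]
xs[-1] = 2 → [3, 3, 6, 2]
append 3 → [3, 3, 6, 2, 3]

[3, 3, 6, 2, 3]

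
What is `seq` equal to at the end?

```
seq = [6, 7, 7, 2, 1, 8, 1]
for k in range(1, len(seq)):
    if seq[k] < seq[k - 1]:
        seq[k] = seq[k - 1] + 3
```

k=1: 7>=6, unchanged → [6, 7, 7, 2, 1, 8, 1]
k=2: 7>=7, unchanged → [6, 7, 7, 2, 1, 8, 1]
k=3: 2<7, seq[3] = 7+3 = 10 → [6, 7, 7, 10, 1, 8, 1]
k=4: 1<10, seq[4] = 10+3 = 13 → [6, 7, 7, 10, 13, 8, 1]
k=5: 8<13, seq[5] = 13+3 = 16 → [6, 7, 7, 10, 13, 16, 1]
k=6: 1<16, seq[6] = 16+3 = 19 → [6, 7, 7, 10, 13, 16, 19]

[6, 7, 7, 10, 13, 16, 19]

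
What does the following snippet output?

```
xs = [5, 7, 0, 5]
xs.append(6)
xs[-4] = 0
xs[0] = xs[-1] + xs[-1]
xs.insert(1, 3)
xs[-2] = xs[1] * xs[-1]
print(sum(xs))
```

39

append 6 → [5, 7, 0, 5, 6]
xs[-4] = 0 → [5, 0, 0, 5, 6]
xs[0] = xs[-1]+xs[-1] = 6+6 = 12 → [12, 0, 0, 5, 6]
insert 3 at 1 → [12, 3, 0, 0, 5, 6]
xs[-2] = xs[1]*xs[-1] = 3*6 = 18 → [12, 3, 0, 0, 18, 6]
sum = 39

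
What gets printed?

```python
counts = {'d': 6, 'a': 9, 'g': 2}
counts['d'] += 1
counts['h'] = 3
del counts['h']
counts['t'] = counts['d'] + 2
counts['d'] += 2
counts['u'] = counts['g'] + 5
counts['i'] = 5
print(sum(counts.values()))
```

41

counts['d'] = 6+1 = 7 → {'d': 7, 'a': 9, 'g': 2}
counts['h'] = 3 → {'d': 7, 'a': 9, 'g': 2, 'h': 3}
del 'h' → {'d': 7, 'a': 9, 'g': 2}
counts['t'] = counts['d']+2 = 9 → {'d': 7, 'a': 9, 'g': 2, 't': 9}
counts['d'] = 7+2 = 9 → {'d': 9, 'a': 9, 'g': 2, 't': 9}
counts['u'] = counts['g']+5 = 7 → {'d': 9, 'a': 9, 'g': 2, 't': 9, 'u': 7}
counts['i'] = 5 → {'d': 9, 'a': 9, 'g': 2, 't': 9, 'u': 7, 'i': 5}
sum of values = 41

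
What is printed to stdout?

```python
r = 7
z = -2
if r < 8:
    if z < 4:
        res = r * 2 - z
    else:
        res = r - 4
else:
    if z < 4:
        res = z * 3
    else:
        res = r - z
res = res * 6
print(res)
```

96

r=7, z=-2
r < 8 is True; z < 4 is True
→ res = r * 2 - z = 16
res = 16*6 = 96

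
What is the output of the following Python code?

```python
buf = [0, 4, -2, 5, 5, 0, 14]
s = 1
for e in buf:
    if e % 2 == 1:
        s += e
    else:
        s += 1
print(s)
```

16

e=0: not odd, s = 1+1 = 2
e=4: not odd, s = 2+1 = 3
e=-2: not odd, s = 3+1 = 4
e=5: odd, s = 4+5 = 9
e=5: odd, s = 9+5 = 14
e=0: not odd, s = 14+1 = 15
e=14: not odd, s = 15+1 = 16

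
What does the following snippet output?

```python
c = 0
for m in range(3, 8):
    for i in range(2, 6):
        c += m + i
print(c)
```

m=3,i=2: c = 0+5 = 5
m=3,i=3: c = 5+6 = 11
m=3,i=4: c = 11+7 = 18
m=3,i=5: c = 18+8 = 26
m=4,i=2: c = 26+6 = 32
m=4,i=3: c = 32+7 = 39
m=4,i=4: c = 39+8 = 47
m=4,i=5: c = 47+9 = 56
m=5,i=2: c = 56+7 = 63
m=5,i=3: c = 63+8 = 71
m=5,i=4: c = 71+9 = 80
m=5,i=5: c = 80+10 = 90
m=6,i=2: c = 90+8 = 98
m=6,i=3: c = 98+9 = 107
m=6,i=4: c = 107+10 = 117
m=6,i=5: c = 117+11 = 128
m=7,i=2: c = 128+9 = 137
m=7,i=3: c = 137+10 = 147
m=7,i=4: c = 147+11 = 158
m=7,i=5: c = 158+12 = 170

170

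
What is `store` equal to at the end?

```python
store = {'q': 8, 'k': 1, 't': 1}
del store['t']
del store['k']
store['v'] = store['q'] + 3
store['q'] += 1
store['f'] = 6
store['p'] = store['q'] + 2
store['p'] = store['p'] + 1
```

del 't' → {'q': 8, 'k': 1}
del 'k' → {'q': 8}
store['v'] = store['q']+3 = 11 → {'q': 8, 'v': 11}
store['q'] = 8+1 = 9 → {'q': 9, 'v': 11}
store['f'] = 6 → {'q': 9, 'v': 11, 'f': 6}
store['p'] = store['q']+2 = 11 → {'q': 9, 'v': 11, 'f': 6, 'p': 11}
store['p'] = store['p']+1 = 12 → {'q': 9, 'v': 11, 'f': 6, 'p': 12}

{'q': 9, 'v': 11, 'f': 6, 'p': 12}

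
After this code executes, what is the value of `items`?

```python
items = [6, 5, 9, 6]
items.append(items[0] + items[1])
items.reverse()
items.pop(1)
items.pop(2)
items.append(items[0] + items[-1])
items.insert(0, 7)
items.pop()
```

append items[0]+items[1] = 6+5 = 11 → [6, 5, 9, 6, 11]
reverse → [11, 6, 9, 5, 6]
pop(1) removes 6 → [11, 9, 5, 6]
pop(2) removes 5 → [11, 9, 6]
append items[0]+items[-1] = 11+6 = 17 → [11, 9, 6, 17]
insert 7 at 0 → [7, 11, 9, 6, 17]
pop() removes 17 → [7, 11, 9, 6]

[7, 11, 9, 6]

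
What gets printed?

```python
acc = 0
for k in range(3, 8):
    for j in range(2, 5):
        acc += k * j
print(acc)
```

k=3,j=2: acc = 0+6 = 6
k=3,j=3: acc = 6+9 = 15
k=3,j=4: acc = 15+12 = 27
k=4,j=2: acc = 27+8 = 35
k=4,j=3: acc = 35+12 = 47
k=4,j=4: acc = 47+16 = 63
k=5,j=2: acc = 63+10 = 73
k=5,j=3: acc = 73+15 = 88
k=5,j=4: acc = 88+20 = 108
k=6,j=2: acc = 108+12 = 120
k=6,j=3: acc = 120+18 = 138
k=6,j=4: acc = 138+24 = 162
k=7,j=2: acc = 162+14 = 176
k=7,j=3: acc = 176+21 = 197
k=7,j=4: acc = 197+28 = 225

225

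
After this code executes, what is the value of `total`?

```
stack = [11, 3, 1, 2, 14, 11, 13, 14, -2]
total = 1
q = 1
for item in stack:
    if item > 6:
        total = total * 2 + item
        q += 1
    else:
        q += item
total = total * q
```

item=11: >6, total = 1*2+11 = 13; q=2
item=3: not >6; q=5
item=1: not >6; q=6
item=2: not >6; q=8
item=14: >6, total = 13*2+14 = 40; q=9
item=11: >6, total = 40*2+11 = 91; q=10
item=13: >6, total = 91*2+13 = 195; q=11
item=14: >6, total = 195*2+14 = 404; q=12
item=-2: not >6; q=10
total*q = 404*10 = 4040

4040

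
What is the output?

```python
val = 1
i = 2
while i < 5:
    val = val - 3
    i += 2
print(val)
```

-5

i=2: val = 1-3 = -2
i=4: val = (-2)-3 = -5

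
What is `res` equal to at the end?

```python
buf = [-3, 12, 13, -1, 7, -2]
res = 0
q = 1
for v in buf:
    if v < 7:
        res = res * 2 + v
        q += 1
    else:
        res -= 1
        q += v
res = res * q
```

v=-3: <7, res = 0*2+(-3) = -3; q=2
v=12: not <7, res = (-3)-1 = -4; q=14
v=13: not <7, res = (-4)-1 = -5; q=27
v=-1: <7, res = (-5)*2+(-1) = -11; q=28
v=7: not <7, res = (-11)-1 = -12; q=35
v=-2: <7, res = (-12)*2+(-2) = -26; q=36
res*q = (-26)*36 = -936

-936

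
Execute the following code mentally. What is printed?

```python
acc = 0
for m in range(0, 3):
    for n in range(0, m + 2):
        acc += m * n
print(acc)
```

m=0,n=0: acc = 0+0 = 0
m=0,n=1: acc = 0+0 = 0
m=1,n=0: acc = 0+0 = 0
m=1,n=1: acc = 0+1 = 1
m=1,n=2: acc = 1+2 = 3
m=2,n=0: acc = 3+0 = 3
m=2,n=1: acc = 3+2 = 5
m=2,n=2: acc = 5+4 = 9
m=2,n=3: acc = 9+6 = 15

15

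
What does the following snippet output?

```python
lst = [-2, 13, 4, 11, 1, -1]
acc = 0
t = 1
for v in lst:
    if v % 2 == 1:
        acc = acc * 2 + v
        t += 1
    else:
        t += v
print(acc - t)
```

v=-2: not odd; t=-1
v=13: odd, acc = 0*2+13 = 13; t=0
v=4: not odd; t=4
v=11: odd, acc = 13*2+11 = 37; t=5
v=1: odd, acc = 37*2+1 = 75; t=6
v=-1: odd, acc = 75*2+(-1) = 149; t=7
acc-t = 149-7 = 142

142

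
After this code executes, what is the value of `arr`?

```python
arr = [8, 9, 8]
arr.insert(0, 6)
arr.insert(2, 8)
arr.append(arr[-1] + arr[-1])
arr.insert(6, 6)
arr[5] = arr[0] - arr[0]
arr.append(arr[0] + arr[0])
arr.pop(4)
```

insert 6 at 0 → [6, 8, 9, 8]
insert 8 at 2 → [6, 8, 8, 9, 8]
append arr[-1]+arr[-1] = 8+8 = 16 → [6, 8, 8, 9, 8, 16]
insert 6 at 6 → [6, 8, 8, 9, 8, 16, 6]
arr[5] = arr[0]-arr[0] = 6-6 = 0 → [6, 8, 8, 9, 8, 0, 6]
append arr[0]+arr[0] = 6+6 = 12 → [6, 8, 8, 9, 8, 0, 6, 12]
pop(4) removes 8 → [6, 8, 8, 9, 0, 6, 12]

[6, 8, 8, 9, 0, 6, 12]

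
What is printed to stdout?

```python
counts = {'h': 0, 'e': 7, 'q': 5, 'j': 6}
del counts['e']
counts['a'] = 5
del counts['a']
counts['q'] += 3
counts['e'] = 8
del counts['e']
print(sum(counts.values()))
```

del 'e' → {'h': 0, 'q': 5, 'j': 6}
counts['a'] = 5 → {'h': 0, 'q': 5, 'j': 6, 'a': 5}
del 'a' → {'h': 0, 'q': 5, 'j': 6}
counts['q'] = 5+3 = 8 → {'h': 0, 'q': 8, 'j': 6}
counts['e'] = 8 → {'h': 0, 'q': 8, 'j': 6, 'e': 8}
del 'e' → {'h': 0, 'q': 8, 'j': 6}
sum of values = 14

14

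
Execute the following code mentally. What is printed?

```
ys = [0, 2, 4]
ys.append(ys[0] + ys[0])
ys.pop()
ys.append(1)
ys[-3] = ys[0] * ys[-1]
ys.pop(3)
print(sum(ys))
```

4

append ys[0]+ys[0] = 0+0 = 0 → [0, 2, 4, 0]
pop() removes 0 → [0, 2, 4]
append 1 → [0, 2, 4, 1]
ys[-3] = ys[0]*ys[-1] = 0*1 = 0 → [0, 0, 4, 1]
pop(3) removes 1 → [0, 0, 4]
sum = 4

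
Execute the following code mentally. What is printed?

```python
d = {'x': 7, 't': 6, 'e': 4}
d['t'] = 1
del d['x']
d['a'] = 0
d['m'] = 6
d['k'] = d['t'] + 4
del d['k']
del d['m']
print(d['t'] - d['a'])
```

d['t'] = 1 → {'x': 7, 't': 1, 'e': 4}
del 'x' → {'t': 1, 'e': 4}
d['a'] = 0 → {'t': 1, 'e': 4, 'a': 0}
d['m'] = 6 → {'t': 1, 'e': 4, 'a': 0, 'm': 6}
d['k'] = d['t']+4 = 5 → {'t': 1, 'e': 4, 'a': 0, 'm': 6, 'k': 5}
del 'k' → {'t': 1, 'e': 4, 'a': 0, 'm': 6}
del 'm' → {'t': 1, 'e': 4, 'a': 0}
d['t']-d['a'] = 1-0 = 1

1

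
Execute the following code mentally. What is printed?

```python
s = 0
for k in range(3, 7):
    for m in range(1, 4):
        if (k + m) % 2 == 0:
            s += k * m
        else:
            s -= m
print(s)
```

k=3,m=1: even sum, s = 0+3 = 3
k=3,m=2: odd sum, s = 3-2 = 1
k=3,m=3: even sum, s = 1+9 = 10
k=4,m=1: odd sum, s = 10-1 = 9
k=4,m=2: even sum, s = 9+8 = 17
k=4,m=3: odd sum, s = 17-3 = 14
k=5,m=1: even sum, s = 14+5 = 19
k=5,m=2: odd sum, s = 19-2 = 17
k=5,m=3: even sum, s = 17+15 = 32
k=6,m=1: odd sum, s = 32-1 = 31
k=6,m=2: even sum, s = 31+12 = 43
k=6,m=3: odd sum, s = 43-3 = 40

40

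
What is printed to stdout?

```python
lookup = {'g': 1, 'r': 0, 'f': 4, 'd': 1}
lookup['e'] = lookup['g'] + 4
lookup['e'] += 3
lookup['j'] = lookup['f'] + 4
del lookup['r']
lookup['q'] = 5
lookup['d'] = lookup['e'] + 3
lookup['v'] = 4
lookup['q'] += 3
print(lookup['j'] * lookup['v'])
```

lookup['e'] = lookup['g']+4 = 5 → {'g': 1, 'r': 0, 'f': 4, 'd': 1, 'e': 5}
lookup['e'] = 5+3 = 8 → {'g': 1, 'r': 0, 'f': 4, 'd': 1, 'e': 8}
lookup['j'] = lookup['f']+4 = 8 → {'g': 1, 'r': 0, 'f': 4, 'd': 1, 'e': 8, 'j': 8}
del 'r' → {'g': 1, 'f': 4, 'd': 1, 'e': 8, 'j': 8}
lookup['q'] = 5 → {'g': 1, 'f': 4, 'd': 1, 'e': 8, 'j': 8, 'q': 5}
lookup['d'] = lookup['e']+3 = 11 → {'g': 1, 'f': 4, 'd': 11, 'e': 8, 'j': 8, 'q': 5}
lookup['v'] = 4 → {'g': 1, 'f': 4, 'd': 11, 'e': 8, 'j': 8, 'q': 5, 'v': 4}
lookup['q'] = 5+3 = 8 → {'g': 1, 'f': 4, 'd': 11, 'e': 8, 'j': 8, 'q': 8, 'v': 4}
lookup['j']*lookup['v'] = 8*4 = 32

32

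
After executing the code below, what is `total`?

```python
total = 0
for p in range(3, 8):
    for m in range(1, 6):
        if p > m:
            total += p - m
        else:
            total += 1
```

p=3,m=1: 3>1, total = 0+2 = 2
p=3,m=2: 3>2, total = 2+1 = 3
p=3,m=3: not 3>3, total = 3+1 = 4
p=3,m=4: not 3>4, total = 4+1 = 5
p=3,m=5: not 3>5, total = 5+1 = 6
p=4,m=1: 4>1, total = 6+3 = 9
p=4,m=2: 4>2, total = 9+2 = 11
p=4,m=3: 4>3, total = 11+1 = 12
p=4,m=4: not 4>4, total = 12+1 = 13
p=4,m=5: not 4>5, total = 13+1 = 14
p=5,m=1: 5>1, total = 14+4 = 18
p=5,m=2: 5>2, total = 18+3 = 21
p=5,m=3: 5>3, total = 21+2 = 23
p=5,m=4: 5>4, total = 23+1 = 24
p=5,m=5: not 5>5, total = 24+1 = 25
p=6,m=1: 6>1, total = 25+5 = 30
p=6,m=2: 6>2, total = 30+4 = 34
p=6,m=3: 6>3, total = 34+3 = 37
p=6,m=4: 6>4, total = 37+2 = 39
p=6,m=5: 6>5, total = 39+1 = 40
p=7,m=1: 7>1, total = 40+6 = 46
p=7,m=2: 7>2, total = 46+5 = 51
p=7,m=3: 7>3, total = 51+4 = 55
p=7,m=4: 7>4, total = 55+3 = 58
p=7,m=5: 7>5, total = 58+2 = 60

60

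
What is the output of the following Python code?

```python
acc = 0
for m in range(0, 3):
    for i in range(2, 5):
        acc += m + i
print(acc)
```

m=0,i=2: acc = 0+2 = 2
m=0,i=3: acc = 2+3 = 5
m=0,i=4: acc = 5+4 = 9
m=1,i=2: acc = 9+3 = 12
m=1,i=3: acc = 12+4 = 16
m=1,i=4: acc = 16+5 = 21
m=2,i=2: acc = 21+4 = 25
m=2,i=3: acc = 25+5 = 30
m=2,i=4: acc = 30+6 = 36

36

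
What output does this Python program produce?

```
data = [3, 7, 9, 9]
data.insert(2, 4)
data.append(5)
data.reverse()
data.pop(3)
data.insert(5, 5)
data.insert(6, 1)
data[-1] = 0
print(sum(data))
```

38

insert 4 at 2 → [3, 7, 4, 9, 9]
append 5 → [3, 7, 4, 9, 9, 5]
reverse → [5, 9, 9, 4, 7, 3]
pop(3) removes 4 → [5, 9, 9, 7, 3]
insert 5 at 5 → [5, 9, 9, 7, 3, 5]
insert 1 at 6 → [5, 9, 9, 7, 3, 5, 1]
data[-1] = 0 → [5, 9, 9, 7, 3, 5, 0]
sum = 38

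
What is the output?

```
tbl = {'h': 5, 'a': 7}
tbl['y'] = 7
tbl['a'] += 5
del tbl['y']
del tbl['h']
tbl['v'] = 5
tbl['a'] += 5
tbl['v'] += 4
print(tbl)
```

{'a': 17, 'v': 9}

tbl['y'] = 7 → {'h': 5, 'a': 7, 'y': 7}
tbl['a'] = 7+5 = 12 → {'h': 5, 'a': 12, 'y': 7}
del 'y' → {'h': 5, 'a': 12}
del 'h' → {'a': 12}
tbl['v'] = 5 → {'a': 12, 'v': 5}
tbl['a'] = 12+5 = 17 → {'a': 17, 'v': 5}
tbl['v'] = 5+4 = 9 → {'a': 17, 'v': 9}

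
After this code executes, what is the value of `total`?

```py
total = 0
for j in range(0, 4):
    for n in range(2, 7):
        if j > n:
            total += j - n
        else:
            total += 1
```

j=0,n=2: not 0>2, total = 0+1 = 1
j=0,n=3: not 0>3, total = 1+1 = 2
j=0,n=4: not 0>4, total = 2+1 = 3
j=0,n=5: not 0>5, total = 3+1 = 4
j=0,n=6: not 0>6, total = 4+1 = 5
j=1,n=2: not 1>2, total = 5+1 = 6
j=1,n=3: not 1>3, total = 6+1 = 7
j=1,n=4: not 1>4, total = 7+1 = 8
j=1,n=5: not 1>5, total = 8+1 = 9
j=1,n=6: not 1>6, total = 9+1 = 10
j=2,n=2: not 2>2, total = 10+1 = 11
j=2,n=3: not 2>3, total = 11+1 = 12
j=2,n=4: not 2>4, total = 12+1 = 13
j=2,n=5: not 2>5, total = 13+1 = 14
j=2,n=6: not 2>6, total = 14+1 = 15
j=3,n=2: 3>2, total = 15+1 = 16
j=3,n=3: not 3>3, total = 16+1 = 17
j=3,n=4: not 3>4, total = 17+1 = 18
j=3,n=5: not 3>5, total = 18+1 = 19
j=3,n=6: not 3>6, total = 19+1 = 20

20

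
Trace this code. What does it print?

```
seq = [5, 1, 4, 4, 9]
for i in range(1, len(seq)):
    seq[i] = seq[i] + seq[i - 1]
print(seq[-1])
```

23

i=1: seq[1] = 1+5 = 6 → [5, 6, 4, 4, 9]
i=2: seq[2] = 4+6 = 10 → [5, 6, 10, 4, 9]
i=3: seq[3] = 4+10 = 14 → [5, 6, 10, 14, 9]
i=4: seq[4] = 9+14 = 23 → [5, 6, 10, 14, 23]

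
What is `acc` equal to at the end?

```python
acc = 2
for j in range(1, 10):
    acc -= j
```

j=1: acc = 2-1 = 1
j=2: acc = 1-2 = -1
j=3: acc = (-1)-3 = -4
j=4: acc = (-4)-4 = -8
j=5: acc = (-8)-5 = -13
j=6: acc = (-13)-6 = -19
j=7: acc = (-19)-7 = -26
j=8: acc = (-26)-8 = -34
j=9: acc = (-34)-9 = -43

-43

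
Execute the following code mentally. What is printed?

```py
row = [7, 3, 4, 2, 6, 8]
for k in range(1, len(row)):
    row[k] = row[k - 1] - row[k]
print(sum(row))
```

-15

k=1: row[1] = 7-3 = 4 → [7, 4, 4, 2, 6, 8]
k=2: row[2] = 4-4 = 0 → [7, 4, 0, 2, 6, 8]
k=3: row[3] = 0-2 = -2 → [7, 4, 0, -2, 6, 8]
k=4: row[4] = (-2)-6 = -8 → [7, 4, 0, -2, -8, 8]
k=5: row[5] = (-8)-8 = -16 → [7, 4, 0, -2, -8, -16]
sum = -15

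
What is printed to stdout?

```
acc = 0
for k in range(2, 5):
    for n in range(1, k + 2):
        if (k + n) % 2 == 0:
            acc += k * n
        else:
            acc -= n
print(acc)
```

21

k=2,n=1: odd sum, acc = 0-1 = -1
k=2,n=2: even sum, acc = (-1)+4 = 3
k=2,n=3: odd sum, acc = 3-3 = 0
k=3,n=1: even sum, acc = 0+3 = 3
k=3,n=2: odd sum, acc = 3-2 = 1
k=3,n=3: even sum, acc = 1+9 = 10
k=3,n=4: odd sum, acc = 10-4 = 6
k=4,n=1: odd sum, acc = 6-1 = 5
k=4,n=2: even sum, acc = 5+8 = 13
k=4,n=3: odd sum, acc = 13-3 = 10
k=4,n=4: even sum, acc = 10+16 = 26
k=4,n=5: odd sum, acc = 26-5 = 21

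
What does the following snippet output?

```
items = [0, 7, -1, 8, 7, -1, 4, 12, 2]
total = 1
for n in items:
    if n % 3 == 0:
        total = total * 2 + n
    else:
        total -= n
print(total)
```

n=0: %3==0, total = 1*2+0 = 2
n=7: not %3==0, total = 2-7 = -5
n=-1: not %3==0, total = (-5)-(-1) = -4
n=8: not %3==0, total = (-4)-8 = -12
n=7: not %3==0, total = (-12)-7 = -19
n=-1: not %3==0, total = (-19)-(-1) = -18
n=4: not %3==0, total = (-18)-4 = -22
n=12: %3==0, total = (-22)*2+12 = -32
n=2: not %3==0, total = (-32)-2 = -34

-34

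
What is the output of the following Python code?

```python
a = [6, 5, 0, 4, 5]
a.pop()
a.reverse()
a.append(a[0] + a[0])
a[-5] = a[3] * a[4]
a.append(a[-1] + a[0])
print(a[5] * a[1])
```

0

pop() removes 5 → [6, 5, 0, 4]
reverse → [4, 0, 5, 6]
append a[0]+a[0] = 4+4 = 8 → [4, 0, 5, 6, 8]
a[-5] = a[3]*a[4] = 6*8 = 48 → [48, 0, 5, 6, 8]
append a[-1]+a[0] = 8+48 = 56 → [48, 0, 5, 6, 8, 56]
a[5]*a[1] = 56*0 = 0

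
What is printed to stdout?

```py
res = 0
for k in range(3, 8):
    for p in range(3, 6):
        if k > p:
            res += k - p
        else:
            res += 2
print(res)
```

k=3,p=3: not 3>3, res = 0+2 = 2
k=3,p=4: not 3>4, res = 2+2 = 4
k=3,p=5: not 3>5, res = 4+2 = 6
k=4,p=3: 4>3, res = 6+1 = 7
k=4,p=4: not 4>4, res = 7+2 = 9
k=4,p=5: not 4>5, res = 9+2 = 11
k=5,p=3: 5>3, res = 11+2 = 13
k=5,p=4: 5>4, res = 13+1 = 14
k=5,p=5: not 5>5, res = 14+2 = 16
k=6,p=3: 6>3, res = 16+3 = 19
k=6,p=4: 6>4, res = 19+2 = 21
k=6,p=5: 6>5, res = 21+1 = 22
k=7,p=3: 7>3, res = 22+4 = 26
k=7,p=4: 7>4, res = 26+3 = 29
k=7,p=5: 7>5, res = 29+2 = 31

31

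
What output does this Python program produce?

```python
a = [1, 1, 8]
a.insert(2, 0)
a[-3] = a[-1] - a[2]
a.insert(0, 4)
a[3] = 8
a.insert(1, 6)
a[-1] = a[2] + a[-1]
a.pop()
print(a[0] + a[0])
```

8

insert 0 at 2 → [1, 1, 0, 8]
a[-3] = a[-1]-a[2] = 8-0 = 8 → [1, 8, 0, 8]
insert 4 at 0 → [4, 1, 8, 0, 8]
a[3] = 8 → [4, 1, 8, 8, 8]
insert 6 at 1 → [4, 6, 1, 8, 8, 8]
a[-1] = a[2]+a[-1] = 1+8 = 9 → [4, 6, 1, 8, 8, 9]
pop() removes 9 → [4, 6, 1, 8, 8]
a[0]+a[0] = 4+4 = 8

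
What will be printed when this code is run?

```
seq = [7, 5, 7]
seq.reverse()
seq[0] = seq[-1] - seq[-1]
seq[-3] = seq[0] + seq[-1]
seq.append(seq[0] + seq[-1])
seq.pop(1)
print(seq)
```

reverse → [7, 5, 7]
seq[0] = seq[-1]-seq[-1] = 7-7 = 0 → [0, 5, 7]
seq[-3] = seq[0]+seq[-1] = 0+7 = 7 → [7, 5, 7]
append seq[0]+seq[-1] = 7+7 = 14 → [7, 5, 7, 14]
pop(1) removes 5 → [7, 7, 14]

[7, 7, 14]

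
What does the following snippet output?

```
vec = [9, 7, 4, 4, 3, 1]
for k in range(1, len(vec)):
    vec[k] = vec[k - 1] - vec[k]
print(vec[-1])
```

-10

k=1: vec[1] = 9-7 = 2 → [9, 2, 4, 4, 3, 1]
k=2: vec[2] = 2-4 = -2 → [9, 2, -2, 4, 3, 1]
k=3: vec[3] = (-2)-4 = -6 → [9, 2, -2, -6, 3, 1]
k=4: vec[4] = (-6)-3 = -9 → [9, 2, -2, -6, -9, 1]
k=5: vec[5] = (-9)-1 = -10 → [9, 2, -2, -6, -9, -10]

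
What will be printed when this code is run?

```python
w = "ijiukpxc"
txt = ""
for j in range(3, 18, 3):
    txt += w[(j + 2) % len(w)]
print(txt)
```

j=3: add w[5]='p' → 'p'
j=6: add w[0]='i' → 'pi'
j=9: add w[3]='u' → 'piu'
j=12: add w[6]='x' → 'piux'
j=15: add w[1]='j' → 'piuxj'

piuxj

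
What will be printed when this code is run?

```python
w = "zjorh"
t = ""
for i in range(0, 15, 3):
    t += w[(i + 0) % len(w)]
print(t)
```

zrjho

i=0: add w[0]='z' → 'z'
i=3: add w[3]='r' → 'zr'
i=6: add w[1]='j' → 'zrj'
i=9: add w[4]='h' → 'zrjh'
i=12: add w[2]='o' → 'zrjho'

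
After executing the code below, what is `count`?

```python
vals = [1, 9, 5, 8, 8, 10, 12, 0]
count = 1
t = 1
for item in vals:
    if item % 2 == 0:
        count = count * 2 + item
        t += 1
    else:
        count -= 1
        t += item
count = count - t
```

item=1: not even, count = 1-1 = 0; t=2
item=9: not even, count = 0-1 = -1; t=11
item=5: not even, count = (-1)-1 = -2; t=16
item=8: even, count = (-2)*2+8 = 4; t=17
item=8: even, count = 4*2+8 = 16; t=18
item=10: even, count = 16*2+10 = 42; t=19
item=12: even, count = 42*2+12 = 96; t=20
item=0: even, count = 96*2+0 = 192; t=21
count-t = 192-21 = 171

171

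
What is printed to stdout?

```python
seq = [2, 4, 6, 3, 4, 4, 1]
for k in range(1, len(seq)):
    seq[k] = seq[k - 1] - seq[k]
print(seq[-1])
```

k=1: seq[1] = 2-4 = -2 → [2, -2, 6, 3, 4, 4, 1]
k=2: seq[2] = (-2)-6 = -8 → [2, -2, -8, 3, 4, 4, 1]
k=3: seq[3] = (-8)-3 = -11 → [2, -2, -8, -11, 4, 4, 1]
k=4: seq[4] = (-11)-4 = -15 → [2, -2, -8, -11, -15, 4, 1]
k=5: seq[5] = (-15)-4 = -19 → [2, -2, -8, -11, -15, -19, 1]
k=6: seq[6] = (-19)-1 = -20 → [2, -2, -8, -11, -15, -19, -20]

-20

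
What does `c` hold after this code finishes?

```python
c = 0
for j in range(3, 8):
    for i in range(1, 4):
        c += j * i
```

150

j=3,i=1: c = 0+3 = 3
j=3,i=2: c = 3+6 = 9
j=3,i=3: c = 9+9 = 18
j=4,i=1: c = 18+4 = 22
j=4,i=2: c = 22+8 = 30
j=4,i=3: c = 30+12 = 42
j=5,i=1: c = 42+5 = 47
j=5,i=2: c = 47+10 = 57
j=5,i=3: c = 57+15 = 72
j=6,i=1: c = 72+6 = 78
j=6,i=2: c = 78+12 = 90
j=6,i=3: c = 90+18 = 108
j=7,i=1: c = 108+7 = 115
j=7,i=2: c = 115+14 = 129
j=7,i=3: c = 129+21 = 150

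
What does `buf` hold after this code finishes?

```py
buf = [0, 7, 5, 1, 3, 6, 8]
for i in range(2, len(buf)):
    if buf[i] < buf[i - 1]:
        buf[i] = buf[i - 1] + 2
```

[0, 7, 9, 11, 13, 15, 17]

i=2: 5<7, buf[2] = 7+2 = 9 → [0, 7, 9, 1, 3, 6, 8]
i=3: 1<9, buf[3] = 9+2 = 11 → [0, 7, 9, 11, 3, 6, 8]
i=4: 3<11, buf[4] = 11+2 = 13 → [0, 7, 9, 11, 13, 6, 8]
i=5: 6<13, buf[5] = 13+2 = 15 → [0, 7, 9, 11, 13, 15, 8]
i=6: 8<15, buf[6] = 15+2 = 17 → [0, 7, 9, 11, 13, 15, 17]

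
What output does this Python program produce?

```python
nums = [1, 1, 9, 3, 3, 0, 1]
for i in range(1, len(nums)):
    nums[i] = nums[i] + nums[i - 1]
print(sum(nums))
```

i=1: nums[1] = 1+1 = 2 → [1, 2, 9, 3, 3, 0, 1]
i=2: nums[2] = 9+2 = 11 → [1, 2, 11, 3, 3, 0, 1]
i=3: nums[3] = 3+11 = 14 → [1, 2, 11, 14, 3, 0, 1]
i=4: nums[4] = 3+14 = 17 → [1, 2, 11, 14, 17, 0, 1]
i=5: nums[5] = 0+17 = 17 → [1, 2, 11, 14, 17, 17, 1]
i=6: nums[6] = 1+17 = 18 → [1, 2, 11, 14, 17, 17, 18]
sum = 80

80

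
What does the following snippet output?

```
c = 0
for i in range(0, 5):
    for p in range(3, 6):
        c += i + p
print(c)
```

i=0,p=3: c = 0+3 = 3
i=0,p=4: c = 3+4 = 7
i=0,p=5: c = 7+5 = 12
i=1,p=3: c = 12+4 = 16
i=1,p=4: c = 16+5 = 21
i=1,p=5: c = 21+6 = 27
i=2,p=3: c = 27+5 = 32
i=2,p=4: c = 32+6 = 38
i=2,p=5: c = 38+7 = 45
i=3,p=3: c = 45+6 = 51
i=3,p=4: c = 51+7 = 58
i=3,p=5: c = 58+8 = 66
i=4,p=3: c = 66+7 = 73
i=4,p=4: c = 73+8 = 81
i=4,p=5: c = 81+9 = 90

90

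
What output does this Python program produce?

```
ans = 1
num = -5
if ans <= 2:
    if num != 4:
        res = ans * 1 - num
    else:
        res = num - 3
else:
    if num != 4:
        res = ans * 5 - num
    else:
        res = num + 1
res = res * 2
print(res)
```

ans=1, num=-5
ans <= 2 is True; num != 4 is True
→ res = ans * 1 - num = 6
res = 6*2 = 12

12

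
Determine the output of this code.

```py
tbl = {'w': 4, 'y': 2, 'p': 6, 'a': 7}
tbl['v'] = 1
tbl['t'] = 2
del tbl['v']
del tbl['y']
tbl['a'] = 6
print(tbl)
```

{'w': 4, 'p': 6, 'a': 6, 't': 2}

tbl['v'] = 1 → {'w': 4, 'y': 2, 'p': 6, 'a': 7, 'v': 1}
tbl['t'] = 2 → {'w': 4, 'y': 2, 'p': 6, 'a': 7, 'v': 1, 't': 2}
del 'v' → {'w': 4, 'y': 2, 'p': 6, 'a': 7, 't': 2}
del 'y' → {'w': 4, 'p': 6, 'a': 7, 't': 2}
tbl['a'] = 6 → {'w': 4, 'p': 6, 'a': 6, 't': 2}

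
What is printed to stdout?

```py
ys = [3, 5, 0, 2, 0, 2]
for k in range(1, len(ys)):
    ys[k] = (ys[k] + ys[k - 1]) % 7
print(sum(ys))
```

k=1: ys[1] = (5+3)%7 = 1 → [3, 1, 0, 2, 0, 2]
k=2: ys[2] = (0+1)%7 = 1 → [3, 1, 1, 2, 0, 2]
k=3: ys[3] = (2+1)%7 = 3 → [3, 1, 1, 3, 0, 2]
k=4: ys[4] = (0+3)%7 = 3 → [3, 1, 1, 3, 3, 2]
k=5: ys[5] = (2+3)%7 = 5 → [3, 1, 1, 3, 3, 5]
sum = 16

16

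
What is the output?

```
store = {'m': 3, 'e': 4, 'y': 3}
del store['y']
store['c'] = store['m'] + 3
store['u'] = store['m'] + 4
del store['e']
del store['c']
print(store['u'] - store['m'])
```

4

del 'y' → {'m': 3, 'e': 4}
store['c'] = store['m']+3 = 6 → {'m': 3, 'e': 4, 'c': 6}
store['u'] = store['m']+4 = 7 → {'m': 3, 'e': 4, 'c': 6, 'u': 7}
del 'e' → {'m': 3, 'c': 6, 'u': 7}
del 'c' → {'m': 3, 'u': 7}
store['u']-store['m'] = 7-3 = 4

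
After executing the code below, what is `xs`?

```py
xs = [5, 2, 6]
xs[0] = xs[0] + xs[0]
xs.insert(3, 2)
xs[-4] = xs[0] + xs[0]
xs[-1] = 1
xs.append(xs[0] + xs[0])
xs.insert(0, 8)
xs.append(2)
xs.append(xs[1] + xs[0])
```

[8, 20, 2, 6, 1, 40, 2, 28]

xs[0] = xs[0]+xs[0] = 5+5 = 10 → [10, 2, 6]
insert 2 at 3 → [10, 2, 6, 2]
xs[-4] = xs[0]+xs[0] = 10+10 = 20 → [20, 2, 6, 2]
xs[-1] = 1 → [20, 2, 6, 1]
append xs[0]+xs[0] = 20+20 = 40 → [20, 2, 6, 1, 40]
insert 8 at 0 → [8, 20, 2, 6, 1, 40]
append 2 → [8, 20, 2, 6, 1, 40, 2]
append xs[1]+xs[0] = 20+8 = 28 → [8, 20, 2, 6, 1, 40, 2, 28]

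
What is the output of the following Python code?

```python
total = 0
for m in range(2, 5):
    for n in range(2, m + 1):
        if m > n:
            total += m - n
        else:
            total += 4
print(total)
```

m=2,n=2: not 2>2, total = 0+4 = 4
m=3,n=2: 3>2, total = 4+1 = 5
m=3,n=3: not 3>3, total = 5+4 = 9
m=4,n=2: 4>2, total = 9+2 = 11
m=4,n=3: 4>3, total = 11+1 = 12
m=4,n=4: not 4>4, total = 12+4 = 16

16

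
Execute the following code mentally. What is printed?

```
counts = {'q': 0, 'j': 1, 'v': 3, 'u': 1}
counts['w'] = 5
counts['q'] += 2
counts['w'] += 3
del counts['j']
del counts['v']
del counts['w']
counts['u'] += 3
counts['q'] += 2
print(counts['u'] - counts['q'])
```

0

counts['w'] = 5 → {'q': 0, 'j': 1, 'v': 3, 'u': 1, 'w': 5}
counts['q'] = 0+2 = 2 → {'q': 2, 'j': 1, 'v': 3, 'u': 1, 'w': 5}
counts['w'] = 5+3 = 8 → {'q': 2, 'j': 1, 'v': 3, 'u': 1, 'w': 8}
del 'j' → {'q': 2, 'v': 3, 'u': 1, 'w': 8}
del 'v' → {'q': 2, 'u': 1, 'w': 8}
del 'w' → {'q': 2, 'u': 1}
counts['u'] = 1+3 = 4 → {'q': 2, 'u': 4}
counts['q'] = 2+2 = 4 → {'q': 4, 'u': 4}
counts['u']-counts['q'] = 4-4 = 0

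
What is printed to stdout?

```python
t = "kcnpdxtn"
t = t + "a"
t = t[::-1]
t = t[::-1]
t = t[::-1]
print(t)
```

+ 'a' → 'kcnpdxtna'
reverse → 'antxdpnck'
reverse → 'kcnpdxtna'
reverse → 'antxdpnck'

antxdpnck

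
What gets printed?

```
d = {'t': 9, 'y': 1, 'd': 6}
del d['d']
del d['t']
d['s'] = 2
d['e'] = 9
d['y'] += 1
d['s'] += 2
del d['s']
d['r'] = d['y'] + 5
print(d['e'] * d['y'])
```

del 'd' → {'t': 9, 'y': 1}
del 't' → {'y': 1}
d['s'] = 2 → {'y': 1, 's': 2}
d['e'] = 9 → {'y': 1, 's': 2, 'e': 9}
d['y'] = 1+1 = 2 → {'y': 2, 's': 2, 'e': 9}
d['s'] = 2+2 = 4 → {'y': 2, 's': 4, 'e': 9}
del 's' → {'y': 2, 'e': 9}
d['r'] = d['y']+5 = 7 → {'y': 2, 'e': 9, 'r': 7}
d['e']*d['y'] = 9*2 = 18

18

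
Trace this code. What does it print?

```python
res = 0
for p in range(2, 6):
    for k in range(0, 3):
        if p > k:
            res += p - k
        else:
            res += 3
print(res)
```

p=2,k=0: 2>0, res = 0+2 = 2
p=2,k=1: 2>1, res = 2+1 = 3
p=2,k=2: not 2>2, res = 3+3 = 6
p=3,k=0: 3>0, res = 6+3 = 9
p=3,k=1: 3>1, res = 9+2 = 11
p=3,k=2: 3>2, res = 11+1 = 12
p=4,k=0: 4>0, res = 12+4 = 16
p=4,k=1: 4>1, res = 16+3 = 19
p=4,k=2: 4>2, res = 19+2 = 21
p=5,k=0: 5>0, res = 21+5 = 26
p=5,k=1: 5>1, res = 26+4 = 30
p=5,k=2: 5>2, res = 30+3 = 33

33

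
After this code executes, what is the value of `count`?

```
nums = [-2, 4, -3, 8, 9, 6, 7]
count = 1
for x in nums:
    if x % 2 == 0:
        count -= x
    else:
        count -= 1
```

-18

x=-2: even, count = 1-(-2) = 3
x=4: even, count = 3-4 = -1
x=-3: not even, count = (-1)-1 = -2
x=8: even, count = (-2)-8 = -10
x=9: not even, count = (-10)-1 = -11
x=6: even, count = (-11)-6 = -17
x=7: not even, count = (-17)-1 = -18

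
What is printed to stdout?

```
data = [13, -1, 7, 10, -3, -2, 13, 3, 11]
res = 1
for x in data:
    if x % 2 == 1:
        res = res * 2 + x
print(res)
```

x=13: odd, res = 1*2+13 = 15
x=-1: odd, res = 15*2+(-1) = 29
x=7: odd, res = 29*2+7 = 65
x=10: not odd
x=-3: odd, res = 65*2+(-3) = 127
x=-2: not odd
x=13: odd, res = 127*2+13 = 267
x=3: odd, res = 267*2+3 = 537
x=11: odd, res = 537*2+11 = 1085

1085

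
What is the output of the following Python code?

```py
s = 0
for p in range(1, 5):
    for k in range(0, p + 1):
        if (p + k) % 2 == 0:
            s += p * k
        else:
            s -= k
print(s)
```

34

p=1,k=0: odd sum, s = 0-0 = 0
p=1,k=1: even sum, s = 0+1 = 1
p=2,k=0: even sum, s = 1+0 = 1
p=2,k=1: odd sum, s = 1-1 = 0
p=2,k=2: even sum, s = 0+4 = 4
p=3,k=0: odd sum, s = 4-0 = 4
p=3,k=1: even sum, s = 4+3 = 7
p=3,k=2: odd sum, s = 7-2 = 5
p=3,k=3: even sum, s = 5+9 = 14
p=4,k=0: even sum, s = 14+0 = 14
p=4,k=1: odd sum, s = 14-1 = 13
p=4,k=2: even sum, s = 13+8 = 21
p=4,k=3: odd sum, s = 21-3 = 18
p=4,k=4: even sum, s = 18+16 = 34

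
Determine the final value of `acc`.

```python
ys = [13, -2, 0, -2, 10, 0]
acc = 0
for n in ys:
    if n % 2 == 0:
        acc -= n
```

-6

n=13: not even
n=-2: even, acc = 0-(-2) = 2
n=0: even, acc = 2-0 = 2
n=-2: even, acc = 2-(-2) = 4
n=10: even, acc = 4-10 = -6
n=0: even, acc = (-6)-0 = -6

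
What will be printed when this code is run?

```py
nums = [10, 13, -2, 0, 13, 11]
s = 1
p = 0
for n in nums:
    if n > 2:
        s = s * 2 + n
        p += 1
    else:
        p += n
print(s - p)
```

183

n=10: >2, s = 1*2+10 = 12; p=1
n=13: >2, s = 12*2+13 = 37; p=2
n=-2: not >2; p=0
n=0: not >2; p=0
n=13: >2, s = 37*2+13 = 87; p=1
n=11: >2, s = 87*2+11 = 185; p=2
s-p = 185-2 = 183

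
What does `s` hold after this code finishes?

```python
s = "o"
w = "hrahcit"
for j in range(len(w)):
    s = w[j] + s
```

'ticharho'

j=0: prepend 'h' → 'ho'
j=1: prepend 'r' → 'rho'
j=2: prepend 'a' → 'arho'
j=3: prepend 'h' → 'harho'
j=4: prepend 'c' → 'charho'
j=5: prepend 'i' → 'icharho'
j=6: prepend 't' → 'ticharho'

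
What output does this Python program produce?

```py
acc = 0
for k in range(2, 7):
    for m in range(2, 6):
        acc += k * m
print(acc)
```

280

k=2,m=2: acc = 0+4 = 4
k=2,m=3: acc = 4+6 = 10
k=2,m=4: acc = 10+8 = 18
k=2,m=5: acc = 18+10 = 28
k=3,m=2: acc = 28+6 = 34
k=3,m=3: acc = 34+9 = 43
k=3,m=4: acc = 43+12 = 55
k=3,m=5: acc = 55+15 = 70
k=4,m=2: acc = 70+8 = 78
k=4,m=3: acc = 78+12 = 90
k=4,m=4: acc = 90+16 = 106
k=4,m=5: acc = 106+20 = 126
k=5,m=2: acc = 126+10 = 136
k=5,m=3: acc = 136+15 = 151
k=5,m=4: acc = 151+20 = 171
k=5,m=5: acc = 171+25 = 196
k=6,m=2: acc = 196+12 = 208
k=6,m=3: acc = 208+18 = 226
k=6,m=4: acc = 226+24 = 250
k=6,m=5: acc = 250+30 = 280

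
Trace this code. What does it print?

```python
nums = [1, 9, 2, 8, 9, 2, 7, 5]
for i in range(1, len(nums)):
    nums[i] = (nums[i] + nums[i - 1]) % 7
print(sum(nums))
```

23

i=1: nums[1] = (9+1)%7 = 3 → [1, 3, 2, 8, 9, 2, 7, 5]
i=2: nums[2] = (2+3)%7 = 5 → [1, 3, 5, 8, 9, 2, 7, 5]
i=3: nums[3] = (8+5)%7 = 6 → [1, 3, 5, 6, 9, 2, 7, 5]
i=4: nums[4] = (9+6)%7 = 1 → [1, 3, 5, 6, 1, 2, 7, 5]
i=5: nums[5] = (2+1)%7 = 3 → [1, 3, 5, 6, 1, 3, 7, 5]
i=6: nums[6] = (7+3)%7 = 3 → [1, 3, 5, 6, 1, 3, 3, 5]
i=7: nums[7] = (5+3)%7 = 1 → [1, 3, 5, 6, 1, 3, 3, 1]
sum = 23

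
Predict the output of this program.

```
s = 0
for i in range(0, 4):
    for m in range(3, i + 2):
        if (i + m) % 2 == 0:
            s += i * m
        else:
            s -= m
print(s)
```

i=2,m=3: odd sum, s = 0-3 = -3
i=3,m=3: even sum, s = (-3)+9 = 6
i=3,m=4: odd sum, s = 6-4 = 2

2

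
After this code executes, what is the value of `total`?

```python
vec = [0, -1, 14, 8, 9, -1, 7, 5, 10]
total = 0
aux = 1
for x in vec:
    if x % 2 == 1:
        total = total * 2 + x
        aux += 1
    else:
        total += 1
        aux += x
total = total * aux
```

x=0: not odd, total = 0+1 = 1; aux=1
x=-1: odd, total = 1*2+(-1) = 1; aux=2
x=14: not odd, total = 1+1 = 2; aux=16
x=8: not odd, total = 2+1 = 3; aux=24
x=9: odd, total = 3*2+9 = 15; aux=25
x=-1: odd, total = 15*2+(-1) = 29; aux=26
x=7: odd, total = 29*2+7 = 65; aux=27
x=5: odd, total = 65*2+5 = 135; aux=28
x=10: not odd, total = 135+1 = 136; aux=38
total*aux = 136*38 = 5168

5168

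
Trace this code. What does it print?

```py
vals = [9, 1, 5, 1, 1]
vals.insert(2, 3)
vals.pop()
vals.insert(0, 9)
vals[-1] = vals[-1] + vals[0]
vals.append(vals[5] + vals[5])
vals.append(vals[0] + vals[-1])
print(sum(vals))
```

86

insert 3 at 2 → [9, 1, 3, 5, 1, 1]
pop() removes 1 → [9, 1, 3, 5, 1]
insert 9 at 0 → [9, 9, 1, 3, 5, 1]
vals[-1] = vals[-1]+vals[0] = 1+9 = 10 → [9, 9, 1, 3, 5, 10]
append vals[5]+vals[5] = 10+10 = 20 → [9, 9, 1, 3, 5, 10, 20]
append vals[0]+vals[-1] = 9+20 = 29 → [9, 9, 1, 3, 5, 10, 20, 29]
sum = 86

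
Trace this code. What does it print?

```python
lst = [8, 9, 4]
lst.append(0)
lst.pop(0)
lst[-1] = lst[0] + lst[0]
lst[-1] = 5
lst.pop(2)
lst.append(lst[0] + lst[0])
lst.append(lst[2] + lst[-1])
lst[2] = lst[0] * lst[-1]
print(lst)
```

[9, 4, 324, 36]

append 0 → [8, 9, 4, 0]
pop(0) removes 8 → [9, 4, 0]
lst[-1] = lst[0]+lst[0] = 9+9 = 18 → [9, 4, 18]
lst[-1] = 5 → [9, 4, 5]
pop(2) removes 5 → [9, 4]
append lst[0]+lst[0] = 9+9 = 18 → [9, 4, 18]
append lst[2]+lst[-1] = 18+18 = 36 → [9, 4, 18, 36]
lst[2] = lst[0]*lst[-1] = 9*36 = 324 → [9, 4, 324, 36]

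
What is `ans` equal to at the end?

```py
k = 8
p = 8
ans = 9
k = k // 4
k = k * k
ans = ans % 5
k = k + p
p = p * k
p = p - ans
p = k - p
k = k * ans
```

4

k = 8//4 = 2
k = 2*2 = 4
ans = 9%5 = 4
k = 4+8 = 12
p = 8*12 = 96
p = 96-4 = 92
p = 12-92 = -80
k = 12*4 = 48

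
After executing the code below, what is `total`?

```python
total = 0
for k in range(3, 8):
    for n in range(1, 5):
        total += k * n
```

250

k=3,n=1: total = 0+3 = 3
k=3,n=2: total = 3+6 = 9
k=3,n=3: total = 9+9 = 18
k=3,n=4: total = 18+12 = 30
k=4,n=1: total = 30+4 = 34
k=4,n=2: total = 34+8 = 42
k=4,n=3: total = 42+12 = 54
k=4,n=4: total = 54+16 = 70
k=5,n=1: total = 70+5 = 75
k=5,n=2: total = 75+10 = 85
k=5,n=3: total = 85+15 = 100
k=5,n=4: total = 100+20 = 120
k=6,n=1: total = 120+6 = 126
k=6,n=2: total = 126+12 = 138
k=6,n=3: total = 138+18 = 156
k=6,n=4: total = 156+24 = 180
k=7,n=1: total = 180+7 = 187
k=7,n=2: total = 187+14 = 201
k=7,n=3: total = 201+21 = 222
k=7,n=4: total = 222+28 = 250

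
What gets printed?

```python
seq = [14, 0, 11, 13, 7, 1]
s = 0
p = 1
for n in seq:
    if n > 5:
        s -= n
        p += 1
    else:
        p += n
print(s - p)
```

n=14: >5, s = 0-14 = -14; p=2
n=0: not >5; p=2
n=11: >5, s = (-14)-11 = -25; p=3
n=13: >5, s = (-25)-13 = -38; p=4
n=7: >5, s = (-38)-7 = -45; p=5
n=1: not >5; p=6
s-p = (-45)-6 = -51

-51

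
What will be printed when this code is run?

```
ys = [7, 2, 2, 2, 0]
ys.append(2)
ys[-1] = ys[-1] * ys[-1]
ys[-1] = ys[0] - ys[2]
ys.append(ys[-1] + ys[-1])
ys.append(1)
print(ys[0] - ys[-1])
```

append 2 → [7, 2, 2, 2, 0, 2]
ys[-1] = ys[-1]*ys[-1] = 2*2 = 4 → [7, 2, 2, 2, 0, 4]
ys[-1] = ys[0]-ys[2] = 7-2 = 5 → [7, 2, 2, 2, 0, 5]
append ys[-1]+ys[-1] = 5+5 = 10 → [7, 2, 2, 2, 0, 5, 10]
append 1 → [7, 2, 2, 2, 0, 5, 10, 1]
ys[0]-ys[-1] = 7-1 = 6

6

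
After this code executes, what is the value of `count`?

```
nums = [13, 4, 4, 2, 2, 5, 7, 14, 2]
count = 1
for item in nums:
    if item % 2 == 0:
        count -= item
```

item=13: not even
item=4: even, count = 1-4 = -3
item=4: even, count = (-3)-4 = -7
item=2: even, count = (-7)-2 = -9
item=2: even, count = (-9)-2 = -11
item=5: not even
item=7: not even
item=14: even, count = (-11)-14 = -25
item=2: even, count = (-25)-2 = -27

-27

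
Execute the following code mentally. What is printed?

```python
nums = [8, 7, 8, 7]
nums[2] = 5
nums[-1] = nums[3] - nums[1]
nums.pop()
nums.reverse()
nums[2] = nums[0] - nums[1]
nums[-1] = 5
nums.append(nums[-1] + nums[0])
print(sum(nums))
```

nums[2] = 5 → [8, 7, 5, 7]
nums[-1] = nums[3]-nums[1] = 7-7 = 0 → [8, 7, 5, 0]
pop() removes 0 → [8, 7, 5]
reverse → [5, 7, 8]
nums[2] = nums[0]-nums[1] = 5-7 = -2 → [5, 7, -2]
nums[-1] = 5 → [5, 7, 5]
append nums[-1]+nums[0] = 5+5 = 10 → [5, 7, 5, 10]
sum = 27

27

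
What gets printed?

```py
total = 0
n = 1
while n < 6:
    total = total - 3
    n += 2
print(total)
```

-9

n=1: total = 0-3 = -3
n=3: total = (-3)-3 = -6
n=5: total = (-6)-3 = -9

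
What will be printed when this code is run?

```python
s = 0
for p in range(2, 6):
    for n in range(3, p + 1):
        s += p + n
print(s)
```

p=3,n=3: s = 0+6 = 6
p=4,n=3: s = 6+7 = 13
p=4,n=4: s = 13+8 = 21
p=5,n=3: s = 21+8 = 29
p=5,n=4: s = 29+9 = 38
p=5,n=5: s = 38+10 = 48

48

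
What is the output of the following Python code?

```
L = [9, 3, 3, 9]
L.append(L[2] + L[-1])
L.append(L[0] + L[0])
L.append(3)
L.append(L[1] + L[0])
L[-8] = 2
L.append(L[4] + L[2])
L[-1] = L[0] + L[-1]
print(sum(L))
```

79

append L[2]+L[-1] = 3+9 = 12 → [9, 3, 3, 9, 12]
append L[0]+L[0] = 9+9 = 18 → [9, 3, 3, 9, 12, 18]
append 3 → [9, 3, 3, 9, 12, 18, 3]
append L[1]+L[0] = 3+9 = 12 → [9, 3, 3, 9, 12, 18, 3, 12]
L[-8] = 2 → [2, 3, 3, 9, 12, 18, 3, 12]
append L[4]+L[2] = 12+3 = 15 → [2, 3, 3, 9, 12, 18, 3, 12, 15]
L[-1] = L[0]+L[-1] = 2+15 = 17 → [2, 3, 3, 9, 12, 18, 3, 12, 17]
sum = 79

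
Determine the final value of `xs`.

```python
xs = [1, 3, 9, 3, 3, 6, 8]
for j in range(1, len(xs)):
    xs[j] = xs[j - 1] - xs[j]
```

j=1: xs[1] = 1-3 = -2 → [1, -2, 9, 3, 3, 6, 8]
j=2: xs[2] = (-2)-9 = -11 → [1, -2, -11, 3, 3, 6, 8]
j=3: xs[3] = (-11)-3 = -14 → [1, -2, -11, -14, 3, 6, 8]
j=4: xs[4] = (-14)-3 = -17 → [1, -2, -11, -14, -17, 6, 8]
j=5: xs[5] = (-17)-6 = -23 → [1, -2, -11, -14, -17, -23, 8]
j=6: xs[6] = (-23)-8 = -31 → [1, -2, -11, -14, -17, -23, -31]

[1, -2, -11, -14, -17, -23, -31]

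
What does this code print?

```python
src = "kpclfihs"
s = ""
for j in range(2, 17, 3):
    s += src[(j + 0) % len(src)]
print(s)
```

ciklh

j=2: add src[2]='c' → 'c'
j=5: add src[5]='i' → 'ci'
j=8: add src[0]='k' → 'cik'
j=11: add src[3]='l' → 'cikl'
j=14: add src[6]='h' → 'ciklh'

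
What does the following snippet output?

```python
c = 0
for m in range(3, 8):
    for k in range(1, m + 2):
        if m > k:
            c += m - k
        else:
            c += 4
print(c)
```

m=3,k=1: 3>1, c = 0+2 = 2
m=3,k=2: 3>2, c = 2+1 = 3
m=3,k=3: not 3>3, c = 3+4 = 7
m=3,k=4: not 3>4, c = 7+4 = 11
m=4,k=1: 4>1, c = 11+3 = 14
m=4,k=2: 4>2, c = 14+2 = 16
m=4,k=3: 4>3, c = 16+1 = 17
m=4,k=4: not 4>4, c = 17+4 = 21
m=4,k=5: not 4>5, c = 21+4 = 25
m=5,k=1: 5>1, c = 25+4 = 29
m=5,k=2: 5>2, c = 29+3 = 32
m=5,k=3: 5>3, c = 32+2 = 34
m=5,k=4: 5>4, c = 34+1 = 35
m=5,k=5: not 5>5, c = 35+4 = 39
m=5,k=6: not 5>6, c = 39+4 = 43
m=6,k=1: 6>1, c = 43+5 = 48
m=6,k=2: 6>2, c = 48+4 = 52
m=6,k=3: 6>3, c = 52+3 = 55
m=6,k=4: 6>4, c = 55+2 = 57
m=6,k=5: 6>5, c = 57+1 = 58
m=6,k=6: not 6>6, c = 58+4 = 62
m=6,k=7: not 6>7, c = 62+4 = 66
m=7,k=1: 7>1, c = 66+6 = 72
m=7,k=2: 7>2, c = 72+5 = 77
m=7,k=3: 7>3, c = 77+4 = 81
m=7,k=4: 7>4, c = 81+3 = 84
m=7,k=5: 7>5, c = 84+2 = 86
m=7,k=6: 7>6, c = 86+1 = 87
m=7,k=7: not 7>7, c = 87+4 = 91
m=7,k=8: not 7>8, c = 91+4 = 95

95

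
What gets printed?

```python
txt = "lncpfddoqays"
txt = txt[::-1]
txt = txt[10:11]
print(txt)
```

n

reverse → 'syaqoddfpcnl'
slice [10:11] → 'n'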